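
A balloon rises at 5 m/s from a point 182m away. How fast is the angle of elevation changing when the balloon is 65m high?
0.024365 rad/s

tan(θ) = y/182
sec²(θ) · dθ/dt = (1/182) · dy/dt
dθ/dt = cos²(θ)/182 · 5 = 182/(182² + 65²) · 5
dθ/dt = 0.024365 rad/s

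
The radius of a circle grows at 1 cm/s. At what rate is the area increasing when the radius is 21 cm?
42π cm²/s

A = πr²
dA/dt = 2πr · dr/dt = 2π(21)(1) = 42π cm²/s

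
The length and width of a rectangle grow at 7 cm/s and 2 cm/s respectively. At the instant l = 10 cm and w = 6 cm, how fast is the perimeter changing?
18 cm/s

P = 2(l + w)
dP/dt = 2(dl/dt + dw/dt) = 2(7 + 2) = 18 cm/s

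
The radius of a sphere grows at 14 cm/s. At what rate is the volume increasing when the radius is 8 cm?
3584π cm³/s

V = (4/3)πr³
dV/dt = dV/dr · dr/dt = 4πr² · 14
At r = 8: dV/dt = 3584π cm³/s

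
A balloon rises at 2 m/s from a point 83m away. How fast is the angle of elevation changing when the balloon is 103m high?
0.009487 rad/s

tan(θ) = y/83
sec²(θ) · dθ/dt = (1/83) · dy/dt
dθ/dt = cos²(θ)/83 · 2 = 83/(83² + 103²) · 2
dθ/dt = 0.009487 rad/s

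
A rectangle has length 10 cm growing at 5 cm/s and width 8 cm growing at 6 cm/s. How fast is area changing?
100 cm²/s

A = lw
dA/dt = w·dl/dt + l·dw/dt = 8·5 + 10·6 = 100 cm²/s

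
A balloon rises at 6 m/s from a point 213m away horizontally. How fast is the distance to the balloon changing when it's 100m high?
600√55369/55369 ≈ 2.55 m/s

z² = 213² + y²
z = √(213² + 100²) = √55369
dz/dt = y/z · dy/dt = 100/√55369 · 6 = 600√55369/55369 ≈ 2.55 m/s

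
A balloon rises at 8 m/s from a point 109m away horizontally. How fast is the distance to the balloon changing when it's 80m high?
640√18281/18281 ≈ 4.733 m/s

z² = 109² + y²
z = √(109² + 80²) = √18281
dz/dt = y/z · dy/dt = 80/√18281 · 8 = 640√18281/18281 ≈ 4.733 m/s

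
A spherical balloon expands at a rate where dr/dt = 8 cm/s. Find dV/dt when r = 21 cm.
14112π cm³/s

V = (4/3)πr³
dV/dt = dV/dr · dr/dt = 4πr² · 8
At r = 21: dV/dt = 14112π cm³/s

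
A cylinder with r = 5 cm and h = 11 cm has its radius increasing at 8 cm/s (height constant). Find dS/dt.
336π cm²/s

S = 2πrh + 2πr² (lateral + bases)
dS/dt = (2πh + 4πr)·dr/dt = (2π·11 + 4π·5)·8
= 336π cm²/s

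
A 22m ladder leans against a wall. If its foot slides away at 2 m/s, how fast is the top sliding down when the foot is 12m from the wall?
12√85/85 ≈ 1.302 m/s

x² + y² = 22²
2x·dx/dt + 2y·dy/dt = 0
dy/dt = -x/y · dx/dt = -12/(2√85) · 2 = -12√85/85 m/s
The top is descending at 12√85/85 ≈ 1.302 m/s.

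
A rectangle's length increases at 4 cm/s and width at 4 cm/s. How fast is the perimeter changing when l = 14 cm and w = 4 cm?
16 cm/s

P = 2(l + w)
dP/dt = 2(dl/dt + dw/dt) = 2(4 + 4) = 16 cm/s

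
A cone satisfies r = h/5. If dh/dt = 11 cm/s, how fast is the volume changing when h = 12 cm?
1584π/25 cm³/s

V = (1/3)π(h/5)²h = πh³/75
dV/dt = πh²/25 · 11
At h = 12: dV/dt = 1584π/25 cm³/s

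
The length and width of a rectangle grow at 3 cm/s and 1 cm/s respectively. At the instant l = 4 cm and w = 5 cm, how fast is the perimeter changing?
8 cm/s

P = 2(l + w)
dP/dt = 2(dl/dt + dw/dt) = 2(3 + 1) = 8 cm/s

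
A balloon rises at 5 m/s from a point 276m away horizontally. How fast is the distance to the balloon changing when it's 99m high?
165√9553/9553 ≈ 1.688 m/s

z² = 276² + y²
z = √(276² + 99²) = 3√9553
dz/dt = y/z · dy/dt = 99/(3√9553) · 5 = 165√9553/9553 ≈ 1.688 m/s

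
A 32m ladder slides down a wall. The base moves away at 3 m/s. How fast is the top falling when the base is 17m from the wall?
17√15/35 ≈ 1.881 m/s

x² + y² = 32²
2x·dx/dt + 2y·dy/dt = 0
dy/dt = -x/y · dx/dt = -17/(7√15) · 3 = -17√15/35 m/s
The top is descending at 17√15/35 ≈ 1.881 m/s.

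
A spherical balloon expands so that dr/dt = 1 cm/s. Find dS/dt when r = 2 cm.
16π cm²/s

S = 4πr²
dS/dt = dS/dr · dr/dt = 8πr · 1
At r = 2: dS/dt = 16π cm²/s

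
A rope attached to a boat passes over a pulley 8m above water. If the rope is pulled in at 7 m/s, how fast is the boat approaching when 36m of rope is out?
9√77/11 ≈ 7.18 m/s

rope² = x² + 8²
x = √(36² - 8²) = 4√77
dx/dt = (rope/x) · d(rope)/dt = (36/(4√77)) · (-7) = -9√77/11 m/s
The boat approaches at 9√77/11 ≈ 7.18 m/s.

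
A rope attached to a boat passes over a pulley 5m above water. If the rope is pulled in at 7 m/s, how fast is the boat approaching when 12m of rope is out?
12√119/17 ≈ 7.7 m/s

rope² = x² + 5²
x = √(12² - 5²) = √119
dx/dt = (rope/x) · d(rope)/dt = (12/√119) · (-7) = -12√119/17 m/s
The boat approaches at 12√119/17 ≈ 7.7 m/s.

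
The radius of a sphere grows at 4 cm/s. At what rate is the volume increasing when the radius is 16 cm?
4096π cm³/s

V = (4/3)πr³
dV/dt = dV/dr · dr/dt = 4πr² · 4
At r = 16: dV/dt = 4096π cm³/s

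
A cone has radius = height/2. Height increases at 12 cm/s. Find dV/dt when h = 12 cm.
432π cm³/s

V = (1/3)π(h/2)²h = πh³/12
dV/dt = πh²/4 · 12
At h = 12: dV/dt = 432π cm³/s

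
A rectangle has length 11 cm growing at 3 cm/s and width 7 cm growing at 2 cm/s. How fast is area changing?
43 cm²/s

A = lw
dA/dt = w·dl/dt + l·dw/dt = 7·3 + 11·2 = 43 cm²/s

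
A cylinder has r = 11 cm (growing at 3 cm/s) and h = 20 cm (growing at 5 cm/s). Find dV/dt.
1925π cm³/s

V = πr²h
dV/dt = 2πrh·dr/dt + πr²·dh/dt
= 2π(11)(20)(3) + π(11)²(5)
= 1925π cm³/s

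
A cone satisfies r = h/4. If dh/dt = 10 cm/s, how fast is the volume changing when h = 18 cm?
405π/2 cm³/s

V = (1/3)π(h/4)²h = πh³/48
dV/dt = πh²/16 · 10
At h = 18: dV/dt = 405π/2 cm³/s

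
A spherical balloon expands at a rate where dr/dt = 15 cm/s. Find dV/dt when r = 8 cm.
3840π cm³/s

V = (4/3)πr³
dV/dt = dV/dr · dr/dt = 4πr² · 15
At r = 8: dV/dt = 3840π cm³/s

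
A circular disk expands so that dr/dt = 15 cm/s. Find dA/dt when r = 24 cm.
720π cm²/s

A = πr²
dA/dt = 2πr · dr/dt = 2π(24)(15) = 720π cm²/s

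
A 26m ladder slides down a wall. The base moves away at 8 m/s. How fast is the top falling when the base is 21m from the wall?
168√235/235 ≈ 10.96 m/s

x² + y² = 26²
2x·dx/dt + 2y·dy/dt = 0
dy/dt = -x/y · dx/dt = -21/√235 · 8 = -168√235/235 m/s
The top is descending at 168√235/235 ≈ 10.96 m/s.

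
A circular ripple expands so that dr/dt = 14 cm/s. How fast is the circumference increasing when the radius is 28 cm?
28π cm/s

C = 2πr
dC/dt = 2π · dr/dt = 2π · 14 = 28π cm/s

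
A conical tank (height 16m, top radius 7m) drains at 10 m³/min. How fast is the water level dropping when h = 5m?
512/(245π) ≈ 0.6652 m/min

r/h = 7/16, so r = (7/16)h
V = (1/3)πr²h = (1/3)π((7/16)h)²h = (49/768)πh³
dV/dh = (49/256)πh²
dh/dt = (dV/dt)/(dV/dh) = -10/((49/256)π·5²) = -512/(245π) m/min
The level is dropping at 512/(245π) ≈ 0.6652 m/min.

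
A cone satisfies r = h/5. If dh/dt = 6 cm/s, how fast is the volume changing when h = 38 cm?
8664π/25 cm³/s

V = (1/3)π(h/5)²h = πh³/75
dV/dt = πh²/25 · 6
At h = 38: dV/dt = 8664π/25 cm³/s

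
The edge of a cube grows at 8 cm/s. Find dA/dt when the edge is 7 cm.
672 cm²/s

A = 6s²
dA/dt = 12s · ds/dt = 12·7·8 = 672 cm²/s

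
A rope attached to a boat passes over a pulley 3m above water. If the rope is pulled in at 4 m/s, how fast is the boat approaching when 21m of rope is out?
7√3/3 ≈ 4.041 m/s

rope² = x² + 3²
x = √(21² - 3²) = 12√3
dx/dt = (rope/x) · d(rope)/dt = (21/(12√3)) · (-4) = -7√3/3 m/s
The boat approaches at 7√3/3 ≈ 4.041 m/s.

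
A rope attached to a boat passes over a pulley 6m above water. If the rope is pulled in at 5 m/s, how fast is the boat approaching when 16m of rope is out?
8√55/11 ≈ 5.394 m/s

rope² = x² + 6²
x = √(16² - 6²) = 2√55
dx/dt = (rope/x) · d(rope)/dt = (16/(2√55)) · (-5) = -8√55/11 m/s
The boat approaches at 8√55/11 ≈ 5.394 m/s.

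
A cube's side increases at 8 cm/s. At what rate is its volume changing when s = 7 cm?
1176 cm³/s

V = s³
dV/dt = 3s² · ds/dt = 3·7²·8 = 1176 cm³/s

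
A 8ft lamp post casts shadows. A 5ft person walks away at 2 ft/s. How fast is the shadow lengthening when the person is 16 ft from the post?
10/3 ft/s

By similar triangles: 8/(x+s) = 5/s
Solving: s = 5x/3
ds/dt = 5/3 · dx/dt = 5/3 · 2 = 10/3 ft/s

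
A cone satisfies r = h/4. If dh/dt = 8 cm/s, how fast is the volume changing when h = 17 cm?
289π/2 cm³/s

V = (1/3)π(h/4)²h = πh³/48
dV/dt = πh²/16 · 8
At h = 17: dV/dt = 289π/2 cm³/s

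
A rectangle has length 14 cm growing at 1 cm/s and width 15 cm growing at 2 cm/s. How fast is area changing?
43 cm²/s

A = lw
dA/dt = w·dl/dt + l·dw/dt = 15·1 + 14·2 = 43 cm²/s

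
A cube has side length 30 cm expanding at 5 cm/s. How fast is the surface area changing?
1800 cm²/s

A = 6s²
dA/dt = 12s · ds/dt = 12·30·5 = 1800 cm²/s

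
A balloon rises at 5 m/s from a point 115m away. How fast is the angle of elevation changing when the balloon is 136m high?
0.018127 rad/s

tan(θ) = y/115
sec²(θ) · dθ/dt = (1/115) · dy/dt
dθ/dt = cos²(θ)/115 · 5 = 115/(115² + 136²) · 5
dθ/dt = 0.018127 rad/s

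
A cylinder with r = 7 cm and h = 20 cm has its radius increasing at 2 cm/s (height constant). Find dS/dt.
136π cm²/s

S = 2πrh + 2πr² (lateral + bases)
dS/dt = (2πh + 4πr)·dr/dt = (2π·20 + 4π·7)·2
= 136π cm²/s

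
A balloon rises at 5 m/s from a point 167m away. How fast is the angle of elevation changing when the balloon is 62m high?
0.026313 rad/s

tan(θ) = y/167
sec²(θ) · dθ/dt = (1/167) · dy/dt
dθ/dt = cos²(θ)/167 · 5 = 167/(167² + 62²) · 5
dθ/dt = 0.026313 rad/s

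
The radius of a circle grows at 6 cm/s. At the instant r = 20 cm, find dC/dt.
12π cm/s

C = 2πr
dC/dt = 2π · dr/dt = 2π · 6 = 12π cm/s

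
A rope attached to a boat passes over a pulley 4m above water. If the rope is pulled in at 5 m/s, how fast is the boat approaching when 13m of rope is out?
65√17/51 ≈ 5.255 m/s

rope² = x² + 4²
x = √(13² - 4²) = 3√17
dx/dt = (rope/x) · d(rope)/dt = (13/(3√17)) · (-5) = -65√17/51 m/s
The boat approaches at 65√17/51 ≈ 5.255 m/s.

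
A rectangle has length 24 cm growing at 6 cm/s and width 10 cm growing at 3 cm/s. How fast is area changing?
132 cm²/s

A = lw
dA/dt = w·dl/dt + l·dw/dt = 10·6 + 24·3 = 132 cm²/s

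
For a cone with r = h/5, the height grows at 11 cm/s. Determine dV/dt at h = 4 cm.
176π/25 cm³/s

V = (1/3)π(h/5)²h = πh³/75
dV/dt = πh²/25 · 11
At h = 4: dV/dt = 176π/25 cm³/s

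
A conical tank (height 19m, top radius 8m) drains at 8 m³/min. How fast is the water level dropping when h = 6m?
361/(288π) ≈ 0.399 m/min

r/h = 8/19, so r = (8/19)h
V = (1/3)πr²h = (1/3)π((8/19)h)²h = (64/1083)πh³
dV/dh = (64/361)πh²
dh/dt = (dV/dt)/(dV/dh) = -8/((64/361)π·6²) = -361/(288π) m/min
The level is dropping at 361/(288π) ≈ 0.399 m/min.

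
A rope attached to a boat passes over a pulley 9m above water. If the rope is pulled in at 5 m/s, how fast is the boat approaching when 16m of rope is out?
16√7/7 ≈ 6.047 m/s

rope² = x² + 9²
x = √(16² - 9²) = 5√7
dx/dt = (rope/x) · d(rope)/dt = (16/(5√7)) · (-5) = -16√7/7 m/s
The boat approaches at 16√7/7 ≈ 6.047 m/s.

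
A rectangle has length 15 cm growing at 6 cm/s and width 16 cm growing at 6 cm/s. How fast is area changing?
186 cm²/s

A = lw
dA/dt = w·dl/dt + l·dw/dt = 16·6 + 15·6 = 186 cm²/s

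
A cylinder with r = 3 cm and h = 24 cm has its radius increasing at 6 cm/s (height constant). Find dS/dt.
360π cm²/s

S = 2πrh + 2πr² (lateral + bases)
dS/dt = (2πh + 4πr)·dr/dt = (2π·24 + 4π·3)·6
= 360π cm²/s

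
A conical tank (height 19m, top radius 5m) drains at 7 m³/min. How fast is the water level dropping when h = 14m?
361/(700π) ≈ 0.1642 m/min

r/h = 5/19, so r = (5/19)h
V = (1/3)πr²h = (1/3)π((5/19)h)²h = (25/1083)πh³
dV/dh = (25/361)πh²
dh/dt = (dV/dt)/(dV/dh) = -7/((25/361)π·14²) = -361/(700π) m/min
The level is dropping at 361/(700π) ≈ 0.1642 m/min.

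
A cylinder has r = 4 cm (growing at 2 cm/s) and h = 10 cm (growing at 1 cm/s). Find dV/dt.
176π cm³/s

V = πr²h
dV/dt = 2πrh·dr/dt + πr²·dh/dt
= 2π(4)(10)(2) + π(4)²(1)
= 176π cm³/s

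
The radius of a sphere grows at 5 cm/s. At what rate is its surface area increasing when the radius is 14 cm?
560π cm²/s

S = 4πr²
dS/dt = dS/dr · dr/dt = 8πr · 5
At r = 14: dS/dt = 560π cm²/s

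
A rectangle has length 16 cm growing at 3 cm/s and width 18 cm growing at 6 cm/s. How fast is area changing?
150 cm²/s

A = lw
dA/dt = w·dl/dt + l·dw/dt = 18·3 + 16·6 = 150 cm²/s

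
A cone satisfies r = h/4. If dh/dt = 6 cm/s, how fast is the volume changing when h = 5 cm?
75π/8 cm³/s

V = (1/3)π(h/4)²h = πh³/48
dV/dt = πh²/16 · 6
At h = 5: dV/dt = 75π/8 cm³/s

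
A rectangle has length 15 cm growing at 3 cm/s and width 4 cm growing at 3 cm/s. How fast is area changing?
57 cm²/s

A = lw
dA/dt = w·dl/dt + l·dw/dt = 4·3 + 15·3 = 57 cm²/s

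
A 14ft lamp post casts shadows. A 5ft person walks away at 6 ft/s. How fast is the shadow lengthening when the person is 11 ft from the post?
10/3 ft/s

By similar triangles: 14/(x+s) = 5/s
Solving: s = 5x/9
ds/dt = 5/9 · dx/dt = 5/9 · 6 = 10/3 ft/s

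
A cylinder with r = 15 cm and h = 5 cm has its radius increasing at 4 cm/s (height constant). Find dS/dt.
280π cm²/s

S = 2πrh + 2πr² (lateral + bases)
dS/dt = (2πh + 4πr)·dr/dt = (2π·5 + 4π·15)·4
= 280π cm²/s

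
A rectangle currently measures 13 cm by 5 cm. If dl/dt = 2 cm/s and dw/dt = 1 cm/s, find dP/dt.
6 cm/s

P = 2(l + w)
dP/dt = 2(dl/dt + dw/dt) = 2(2 + 1) = 6 cm/s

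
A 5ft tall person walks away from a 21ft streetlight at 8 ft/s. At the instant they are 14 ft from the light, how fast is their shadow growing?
5/2 ft/s

By similar triangles: 21/(x+s) = 5/s
Solving: s = 5x/16
ds/dt = 5/16 · dx/dt = 5/16 · 8 = 5/2 ft/s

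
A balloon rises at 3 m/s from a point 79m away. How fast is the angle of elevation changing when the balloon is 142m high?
0.008976 rad/s

tan(θ) = y/79
sec²(θ) · dθ/dt = (1/79) · dy/dt
dθ/dt = cos²(θ)/79 · 3 = 79/(79² + 142²) · 3
dθ/dt = 0.008976 rad/s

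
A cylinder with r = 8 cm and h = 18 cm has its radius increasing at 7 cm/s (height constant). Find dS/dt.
476π cm²/s

S = 2πrh + 2πr² (lateral + bases)
dS/dt = (2πh + 4πr)·dr/dt = (2π·18 + 4π·8)·7
= 476π cm²/s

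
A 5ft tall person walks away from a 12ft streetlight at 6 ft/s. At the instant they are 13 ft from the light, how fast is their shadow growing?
30/7 ft/s

By similar triangles: 12/(x+s) = 5/s
Solving: s = 5x/7
ds/dt = 5/7 · dx/dt = 5/7 · 6 = 30/7 ft/s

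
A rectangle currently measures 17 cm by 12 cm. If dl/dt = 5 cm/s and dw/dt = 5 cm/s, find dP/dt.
20 cm/s

P = 2(l + w)
dP/dt = 2(dl/dt + dw/dt) = 2(5 + 5) = 20 cm/s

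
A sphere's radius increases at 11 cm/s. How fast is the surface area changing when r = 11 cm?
968π cm²/s

S = 4πr²
dS/dt = dS/dr · dr/dt = 8πr · 11
At r = 11: dS/dt = 968π cm²/s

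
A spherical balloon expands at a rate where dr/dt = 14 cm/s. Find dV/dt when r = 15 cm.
12600π cm³/s

V = (4/3)πr³
dV/dt = dV/dr · dr/dt = 4πr² · 14
At r = 15: dV/dt = 12600π cm³/s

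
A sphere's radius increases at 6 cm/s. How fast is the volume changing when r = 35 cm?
29400π cm³/s

V = (4/3)πr³
dV/dt = dV/dr · dr/dt = 4πr² · 6
At r = 35: dV/dt = 29400π cm³/s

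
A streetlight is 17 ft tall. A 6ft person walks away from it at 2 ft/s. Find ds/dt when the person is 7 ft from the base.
12/11 ft/s

By similar triangles: 17/(x+s) = 6/s
Solving: s = 6x/11
ds/dt = 6/11 · dx/dt = 6/11 · 2 = 12/11 ft/s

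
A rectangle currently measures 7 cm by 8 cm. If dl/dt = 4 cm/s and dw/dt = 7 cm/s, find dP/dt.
22 cm/s

P = 2(l + w)
dP/dt = 2(dl/dt + dw/dt) = 2(4 + 7) = 22 cm/s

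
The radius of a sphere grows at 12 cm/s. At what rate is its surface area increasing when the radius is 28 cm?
2688π cm²/s

S = 4πr²
dS/dt = dS/dr · dr/dt = 8πr · 12
At r = 28: dS/dt = 2688π cm²/s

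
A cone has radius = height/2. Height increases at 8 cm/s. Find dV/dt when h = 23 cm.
1058π cm³/s

V = (1/3)π(h/2)²h = πh³/12
dV/dt = πh²/4 · 8
At h = 23: dV/dt = 1058π cm³/s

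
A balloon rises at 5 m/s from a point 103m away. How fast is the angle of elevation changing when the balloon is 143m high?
0.016582 rad/s

tan(θ) = y/103
sec²(θ) · dθ/dt = (1/103) · dy/dt
dθ/dt = cos²(θ)/103 · 5 = 103/(103² + 143²) · 5
dθ/dt = 0.016582 rad/s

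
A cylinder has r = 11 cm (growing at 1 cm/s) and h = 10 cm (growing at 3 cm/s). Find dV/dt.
583π cm³/s

V = πr²h
dV/dt = 2πrh·dr/dt + πr²·dh/dt
= 2π(11)(10)(1) + π(11)²(3)
= 583π cm³/s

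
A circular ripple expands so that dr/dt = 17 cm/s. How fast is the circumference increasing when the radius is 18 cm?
34π cm/s

C = 2πr
dC/dt = 2π · dr/dt = 2π · 17 = 34π cm/s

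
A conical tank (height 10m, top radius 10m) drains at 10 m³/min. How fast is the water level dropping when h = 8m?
5/(32π) ≈ 0.04974 m/min

r/h = 10/10, so r = h
V = (1/3)πr²h = (1/3)π(h)²h = (1/3)πh³
dV/dh = πh²
dh/dt = (dV/dt)/(dV/dh) = -10/(π·8²) = -5/(32π) m/min
The level is dropping at 5/(32π) ≈ 0.04974 m/min.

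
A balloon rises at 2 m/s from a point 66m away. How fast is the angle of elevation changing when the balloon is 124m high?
0.00669 rad/s

tan(θ) = y/66
sec²(θ) · dθ/dt = (1/66) · dy/dt
dθ/dt = cos²(θ)/66 · 2 = 66/(66² + 124²) · 2
dθ/dt = 0.00669 rad/s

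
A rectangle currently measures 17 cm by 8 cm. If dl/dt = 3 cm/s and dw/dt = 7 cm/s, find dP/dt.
20 cm/s

P = 2(l + w)
dP/dt = 2(dl/dt + dw/dt) = 2(3 + 7) = 20 cm/s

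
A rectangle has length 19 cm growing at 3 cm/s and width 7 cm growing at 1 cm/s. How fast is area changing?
40 cm²/s

A = lw
dA/dt = w·dl/dt + l·dw/dt = 7·3 + 19·1 = 40 cm²/s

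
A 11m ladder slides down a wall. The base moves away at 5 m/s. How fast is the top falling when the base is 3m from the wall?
15√7/28 ≈ 1.417 m/s

x² + y² = 11²
2x·dx/dt + 2y·dy/dt = 0
dy/dt = -x/y · dx/dt = -3/(4√7) · 5 = -15√7/28 m/s
The top is descending at 15√7/28 ≈ 1.417 m/s.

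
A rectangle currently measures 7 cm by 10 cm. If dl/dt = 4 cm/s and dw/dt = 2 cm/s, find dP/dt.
12 cm/s

P = 2(l + w)
dP/dt = 2(dl/dt + dw/dt) = 2(4 + 2) = 12 cm/s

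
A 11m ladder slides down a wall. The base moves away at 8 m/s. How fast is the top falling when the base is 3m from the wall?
6√7/7 ≈ 2.268 m/s

x² + y² = 11²
2x·dx/dt + 2y·dy/dt = 0
dy/dt = -x/y · dx/dt = -3/(4√7) · 8 = -6√7/7 m/s
The top is descending at 6√7/7 ≈ 2.268 m/s.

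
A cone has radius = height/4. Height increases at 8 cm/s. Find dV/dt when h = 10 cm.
50π cm³/s

V = (1/3)π(h/4)²h = πh³/48
dV/dt = πh²/16 · 8
At h = 10: dV/dt = 50π cm³/s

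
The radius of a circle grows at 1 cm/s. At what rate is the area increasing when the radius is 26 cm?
52π cm²/s

A = πr²
dA/dt = 2πr · dr/dt = 2π(26)(1) = 52π cm²/s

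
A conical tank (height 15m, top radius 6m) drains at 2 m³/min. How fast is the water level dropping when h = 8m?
25/(128π) ≈ 0.06217 m/min

r/h = 6/15, so r = (2/5)h
V = (1/3)πr²h = (1/3)π((2/5)h)²h = (4/75)πh³
dV/dh = (4/25)πh²
dh/dt = (dV/dt)/(dV/dh) = -2/((4/25)π·8²) = -25/(128π) m/min
The level is dropping at 25/(128π) ≈ 0.06217 m/min.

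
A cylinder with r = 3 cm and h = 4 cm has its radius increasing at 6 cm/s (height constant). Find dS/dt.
120π cm²/s

S = 2πrh + 2πr² (lateral + bases)
dS/dt = (2πh + 4πr)·dr/dt = (2π·4 + 4π·3)·6
= 120π cm²/s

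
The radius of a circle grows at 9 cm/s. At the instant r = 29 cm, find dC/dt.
18π cm/s

C = 2πr
dC/dt = 2π · dr/dt = 2π · 9 = 18π cm/s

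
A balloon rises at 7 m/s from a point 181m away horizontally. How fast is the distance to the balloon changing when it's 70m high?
490√37661/37661 ≈ 2.525 m/s

z² = 181² + y²
z = √(181² + 70²) = √37661
dz/dt = y/z · dy/dt = 70/√37661 · 7 = 490√37661/37661 ≈ 2.525 m/s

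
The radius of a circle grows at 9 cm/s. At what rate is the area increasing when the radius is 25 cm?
450π cm²/s

A = πr²
dA/dt = 2πr · dr/dt = 2π(25)(9) = 450π cm²/s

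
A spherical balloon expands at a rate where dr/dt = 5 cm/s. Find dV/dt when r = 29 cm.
16820π cm³/s

V = (4/3)πr³
dV/dt = dV/dr · dr/dt = 4πr² · 5
At r = 29: dV/dt = 16820π cm³/s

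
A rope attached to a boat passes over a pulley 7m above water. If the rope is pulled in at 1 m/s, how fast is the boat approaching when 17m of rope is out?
17√15/60 ≈ 1.097 m/s

rope² = x² + 7²
x = √(17² - 7²) = 4√15
dx/dt = (rope/x) · d(rope)/dt = (17/(4√15)) · (-1) = -17√15/60 m/s
The boat approaches at 17√15/60 ≈ 1.097 m/s.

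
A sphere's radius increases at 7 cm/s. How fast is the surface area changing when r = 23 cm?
1288π cm²/s

S = 4πr²
dS/dt = dS/dr · dr/dt = 8πr · 7
At r = 23: dS/dt = 1288π cm²/s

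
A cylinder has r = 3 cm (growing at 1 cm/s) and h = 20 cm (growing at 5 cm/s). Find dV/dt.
165π cm³/s

V = πr²h
dV/dt = 2πrh·dr/dt + πr²·dh/dt
= 2π(3)(20)(1) + π(3)²(5)
= 165π cm³/s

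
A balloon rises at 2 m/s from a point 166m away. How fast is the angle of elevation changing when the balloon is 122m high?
0.007823 rad/s

tan(θ) = y/166
sec²(θ) · dθ/dt = (1/166) · dy/dt
dθ/dt = cos²(θ)/166 · 2 = 166/(166² + 122²) · 2
dθ/dt = 0.007823 rad/s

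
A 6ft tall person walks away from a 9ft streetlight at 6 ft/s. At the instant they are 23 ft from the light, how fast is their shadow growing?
12 ft/s

By similar triangles: 9/(x+s) = 6/s
Solving: s = 6x/3
ds/dt = 6/3 · dx/dt = 2 · 6 = 12 ft/s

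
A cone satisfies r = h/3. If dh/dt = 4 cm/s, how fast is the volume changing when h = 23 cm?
2116π/9 cm³/s

V = (1/3)π(h/3)²h = πh³/27
dV/dt = πh²/9 · 4
At h = 23: dV/dt = 2116π/9 cm³/s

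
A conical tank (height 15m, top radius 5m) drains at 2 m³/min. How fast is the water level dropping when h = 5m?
18/(25π) ≈ 0.2292 m/min

r/h = 5/15, so r = (1/3)h
V = (1/3)πr²h = (1/3)π((1/3)h)²h = (1/27)πh³
dV/dh = (1/9)πh²
dh/dt = (dV/dt)/(dV/dh) = -2/((1/9)π·5²) = -18/(25π) m/min
The level is dropping at 18/(25π) ≈ 0.2292 m/min.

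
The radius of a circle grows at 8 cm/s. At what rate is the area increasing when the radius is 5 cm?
80π cm²/s

A = πr²
dA/dt = 2πr · dr/dt = 2π(5)(8) = 80π cm²/s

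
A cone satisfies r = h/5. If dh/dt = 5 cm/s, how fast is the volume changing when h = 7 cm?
49π/5 cm³/s

V = (1/3)π(h/5)²h = πh³/75
dV/dt = πh²/25 · 5
At h = 7: dV/dt = 49π/5 cm³/s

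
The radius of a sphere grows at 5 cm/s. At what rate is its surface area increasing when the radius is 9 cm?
360π cm²/s

S = 4πr²
dS/dt = dS/dr · dr/dt = 8πr · 5
At r = 9: dS/dt = 360π cm²/s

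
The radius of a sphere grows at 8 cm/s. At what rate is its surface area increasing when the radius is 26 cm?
1664π cm²/s

S = 4πr²
dS/dt = dS/dr · dr/dt = 8πr · 8
At r = 26: dS/dt = 1664π cm²/s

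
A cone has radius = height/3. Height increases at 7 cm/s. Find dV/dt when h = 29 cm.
5887π/9 cm³/s

V = (1/3)π(h/3)²h = πh³/27
dV/dt = πh²/9 · 7
At h = 29: dV/dt = 5887π/9 cm³/s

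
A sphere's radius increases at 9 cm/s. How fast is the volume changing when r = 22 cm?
17424π cm³/s

V = (4/3)πr³
dV/dt = dV/dr · dr/dt = 4πr² · 9
At r = 22: dV/dt = 17424π cm³/s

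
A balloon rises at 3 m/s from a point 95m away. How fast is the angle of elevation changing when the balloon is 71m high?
0.020262 rad/s

tan(θ) = y/95
sec²(θ) · dθ/dt = (1/95) · dy/dt
dθ/dt = cos²(θ)/95 · 3 = 95/(95² + 71²) · 3
dθ/dt = 0.020262 rad/s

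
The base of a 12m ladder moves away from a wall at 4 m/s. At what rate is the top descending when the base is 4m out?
√2 ≈ 1.414 m/s

x² + y² = 12²
2x·dx/dt + 2y·dy/dt = 0
dy/dt = -x/y · dx/dt = -4/(8√2) · 4 = -√2 m/s
The top is descending at √2 ≈ 1.414 m/s.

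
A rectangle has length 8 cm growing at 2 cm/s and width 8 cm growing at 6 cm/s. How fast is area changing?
64 cm²/s

A = lw
dA/dt = w·dl/dt + l·dw/dt = 8·2 + 8·6 = 64 cm²/s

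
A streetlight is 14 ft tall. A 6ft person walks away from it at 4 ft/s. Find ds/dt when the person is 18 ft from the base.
3 ft/s

By similar triangles: 14/(x+s) = 6/s
Solving: s = 6x/8
ds/dt = 6/8 · dx/dt = 3/4 · 4 = 3 ft/s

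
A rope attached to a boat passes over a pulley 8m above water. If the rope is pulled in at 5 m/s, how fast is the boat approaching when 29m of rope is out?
145√777/777 ≈ 5.202 m/s

rope² = x² + 8²
x = √(29² - 8²) = √777
dx/dt = (rope/x) · d(rope)/dt = (29/√777) · (-5) = -145√777/777 m/s
The boat approaches at 145√777/777 ≈ 5.202 m/s.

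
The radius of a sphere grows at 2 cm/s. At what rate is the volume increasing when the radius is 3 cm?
72π cm³/s

V = (4/3)πr³
dV/dt = dV/dr · dr/dt = 4πr² · 2
At r = 3: dV/dt = 72π cm³/s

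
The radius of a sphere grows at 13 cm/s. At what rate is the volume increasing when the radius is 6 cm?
1872π cm³/s

V = (4/3)πr³
dV/dt = dV/dr · dr/dt = 4πr² · 13
At r = 6: dV/dt = 1872π cm³/s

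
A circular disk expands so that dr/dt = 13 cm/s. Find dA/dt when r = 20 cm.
520π cm²/s

A = πr²
dA/dt = 2πr · dr/dt = 2π(20)(13) = 520π cm²/s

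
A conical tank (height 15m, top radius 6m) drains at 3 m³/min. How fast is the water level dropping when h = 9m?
25/(108π) ≈ 0.07368 m/min

r/h = 6/15, so r = (2/5)h
V = (1/3)πr²h = (1/3)π((2/5)h)²h = (4/75)πh³
dV/dh = (4/25)πh²
dh/dt = (dV/dt)/(dV/dh) = -3/((4/25)π·9²) = -25/(108π) m/min
The level is dropping at 25/(108π) ≈ 0.07368 m/min.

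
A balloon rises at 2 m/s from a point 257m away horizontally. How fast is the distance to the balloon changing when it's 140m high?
280√85649/85649 ≈ 0.9567 m/s

z² = 257² + y²
z = √(257² + 140²) = √85649
dz/dt = y/z · dy/dt = 140/√85649 · 2 = 280√85649/85649 ≈ 0.9567 m/s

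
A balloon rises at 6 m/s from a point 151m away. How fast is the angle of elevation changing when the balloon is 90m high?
0.029319 rad/s

tan(θ) = y/151
sec²(θ) · dθ/dt = (1/151) · dy/dt
dθ/dt = cos²(θ)/151 · 6 = 151/(151² + 90²) · 6
dθ/dt = 0.029319 rad/s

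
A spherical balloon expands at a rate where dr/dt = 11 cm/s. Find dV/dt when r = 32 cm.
45056π cm³/s

V = (4/3)πr³
dV/dt = dV/dr · dr/dt = 4πr² · 11
At r = 32: dV/dt = 45056π cm³/s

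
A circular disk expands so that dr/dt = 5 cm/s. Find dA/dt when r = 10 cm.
100π cm²/s

A = πr²
dA/dt = 2πr · dr/dt = 2π(10)(5) = 100π cm²/s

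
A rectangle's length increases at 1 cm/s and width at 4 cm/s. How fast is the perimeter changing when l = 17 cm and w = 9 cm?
10 cm/s

P = 2(l + w)
dP/dt = 2(dl/dt + dw/dt) = 2(1 + 4) = 10 cm/s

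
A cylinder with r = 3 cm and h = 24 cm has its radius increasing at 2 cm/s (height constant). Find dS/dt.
120π cm²/s

S = 2πrh + 2πr² (lateral + bases)
dS/dt = (2πh + 4πr)·dr/dt = (2π·24 + 4π·3)·2
= 120π cm²/s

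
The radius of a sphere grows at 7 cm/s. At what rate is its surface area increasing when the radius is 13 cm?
728π cm²/s

S = 4πr²
dS/dt = dS/dr · dr/dt = 8πr · 7
At r = 13: dS/dt = 728π cm²/s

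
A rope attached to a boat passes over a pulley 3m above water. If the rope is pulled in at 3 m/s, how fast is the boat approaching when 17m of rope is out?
51√70/140 ≈ 3.048 m/s

rope² = x² + 3²
x = √(17² - 3²) = 2√70
dx/dt = (rope/x) · d(rope)/dt = (17/(2√70)) · (-3) = -51√70/140 m/s
The boat approaches at 51√70/140 ≈ 3.048 m/s.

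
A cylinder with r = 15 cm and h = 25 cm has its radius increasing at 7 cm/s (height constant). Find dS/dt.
770π cm²/s

S = 2πrh + 2πr² (lateral + bases)
dS/dt = (2πh + 4πr)·dr/dt = (2π·25 + 4π·15)·7
= 770π cm²/s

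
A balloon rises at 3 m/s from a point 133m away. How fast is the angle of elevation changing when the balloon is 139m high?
0.010781 rad/s

tan(θ) = y/133
sec²(θ) · dθ/dt = (1/133) · dy/dt
dθ/dt = cos²(θ)/133 · 3 = 133/(133² + 139²) · 3
dθ/dt = 0.010781 rad/s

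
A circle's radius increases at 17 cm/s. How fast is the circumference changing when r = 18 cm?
34π cm/s

C = 2πr
dC/dt = 2π · dr/dt = 2π · 17 = 34π cm/s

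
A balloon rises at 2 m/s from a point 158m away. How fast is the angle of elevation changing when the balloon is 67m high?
0.010729 rad/s

tan(θ) = y/158
sec²(θ) · dθ/dt = (1/158) · dy/dt
dθ/dt = cos²(θ)/158 · 2 = 158/(158² + 67²) · 2
dθ/dt = 0.010729 rad/s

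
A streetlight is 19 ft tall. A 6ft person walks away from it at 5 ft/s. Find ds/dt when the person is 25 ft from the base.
30/13 ft/s

By similar triangles: 19/(x+s) = 6/s
Solving: s = 6x/13
ds/dt = 6/13 · dx/dt = 6/13 · 5 = 30/13 ft/s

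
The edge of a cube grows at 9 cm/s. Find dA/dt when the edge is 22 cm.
2376 cm²/s

A = 6s²
dA/dt = 12s · ds/dt = 12·22·9 = 2376 cm²/s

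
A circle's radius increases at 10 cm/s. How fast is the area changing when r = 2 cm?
40π cm²/s

A = πr²
dA/dt = 2πr · dr/dt = 2π(2)(10) = 40π cm²/s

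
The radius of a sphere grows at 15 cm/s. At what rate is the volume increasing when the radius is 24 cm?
34560π cm³/s

V = (4/3)πr³
dV/dt = dV/dr · dr/dt = 4πr² · 15
At r = 24: dV/dt = 34560π cm³/s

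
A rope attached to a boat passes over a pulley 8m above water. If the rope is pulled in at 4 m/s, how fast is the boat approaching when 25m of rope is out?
100√561/561 ≈ 4.222 m/s

rope² = x² + 8²
x = √(25² - 8²) = √561
dx/dt = (rope/x) · d(rope)/dt = (25/√561) · (-4) = -100√561/561 m/s
The boat approaches at 100√561/561 ≈ 4.222 m/s.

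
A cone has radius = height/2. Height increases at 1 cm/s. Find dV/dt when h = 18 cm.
81π cm³/s

V = (1/3)π(h/2)²h = πh³/12
dV/dt = πh²/4 · 1
At h = 18: dV/dt = 81π cm³/s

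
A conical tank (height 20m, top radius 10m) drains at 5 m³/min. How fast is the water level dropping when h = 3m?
20/(9π) ≈ 0.7074 m/min

r/h = 10/20, so r = (1/2)h
V = (1/3)πr²h = (1/3)π((1/2)h)²h = (1/12)πh³
dV/dh = (1/4)πh²
dh/dt = (dV/dt)/(dV/dh) = -5/((1/4)π·3²) = -20/(9π) m/min
The level is dropping at 20/(9π) ≈ 0.7074 m/min.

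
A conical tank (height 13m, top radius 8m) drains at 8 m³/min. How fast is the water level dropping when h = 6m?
169/(288π) ≈ 0.1868 m/min

r/h = 8/13, so r = (8/13)h
V = (1/3)πr²h = (1/3)π((8/13)h)²h = (64/507)πh³
dV/dh = (64/169)πh²
dh/dt = (dV/dt)/(dV/dh) = -8/((64/169)π·6²) = -169/(288π) m/min
The level is dropping at 169/(288π) ≈ 0.1868 m/min.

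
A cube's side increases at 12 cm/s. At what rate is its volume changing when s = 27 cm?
26244 cm³/s

V = s³
dV/dt = 3s² · ds/dt = 3·27²·12 = 26244 cm³/s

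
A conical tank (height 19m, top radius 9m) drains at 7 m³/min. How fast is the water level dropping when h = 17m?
2527/(23409π) ≈ 0.03436 m/min

r/h = 9/19, so r = (9/19)h
V = (1/3)πr²h = (1/3)π((9/19)h)²h = (27/361)πh³
dV/dh = (81/361)πh²
dh/dt = (dV/dt)/(dV/dh) = -7/((81/361)π·17²) = -2527/(23409π) m/min
The level is dropping at 2527/(23409π) ≈ 0.03436 m/min.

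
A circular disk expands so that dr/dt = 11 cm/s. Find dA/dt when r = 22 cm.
484π cm²/s

A = πr²
dA/dt = 2πr · dr/dt = 2π(22)(11) = 484π cm²/s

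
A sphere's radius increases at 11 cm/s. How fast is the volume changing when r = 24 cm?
25344π cm³/s

V = (4/3)πr³
dV/dt = dV/dr · dr/dt = 4πr² · 11
At r = 24: dV/dt = 25344π cm³/s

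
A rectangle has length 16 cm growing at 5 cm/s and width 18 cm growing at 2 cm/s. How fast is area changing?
122 cm²/s

A = lw
dA/dt = w·dl/dt + l·dw/dt = 18·5 + 16·2 = 122 cm²/s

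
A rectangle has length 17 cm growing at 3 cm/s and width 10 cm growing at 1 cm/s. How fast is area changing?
47 cm²/s

A = lw
dA/dt = w·dl/dt + l·dw/dt = 10·3 + 17·1 = 47 cm²/s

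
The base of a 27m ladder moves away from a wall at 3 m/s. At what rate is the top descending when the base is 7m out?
21√170/340 ≈ 0.8053 m/s

x² + y² = 27²
2x·dx/dt + 2y·dy/dt = 0
dy/dt = -x/y · dx/dt = -7/(2√170) · 3 = -21√170/340 m/s
The top is descending at 21√170/340 ≈ 0.8053 m/s.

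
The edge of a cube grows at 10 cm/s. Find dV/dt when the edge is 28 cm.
23520 cm³/s

V = s³
dV/dt = 3s² · ds/dt = 3·28²·10 = 23520 cm³/s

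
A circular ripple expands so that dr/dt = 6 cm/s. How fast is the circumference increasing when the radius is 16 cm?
12π cm/s

C = 2πr
dC/dt = 2π · dr/dt = 2π · 6 = 12π cm/s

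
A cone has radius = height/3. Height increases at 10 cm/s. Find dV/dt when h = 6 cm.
40π cm³/s

V = (1/3)π(h/3)²h = πh³/27
dV/dt = πh²/9 · 10
At h = 6: dV/dt = 40π cm³/s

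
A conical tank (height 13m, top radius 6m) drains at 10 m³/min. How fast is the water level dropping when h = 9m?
845/(1458π) ≈ 0.1845 m/min

r/h = 6/13, so r = (6/13)h
V = (1/3)πr²h = (1/3)π((6/13)h)²h = (12/169)πh³
dV/dh = (36/169)πh²
dh/dt = (dV/dt)/(dV/dh) = -10/((36/169)π·9²) = -845/(1458π) m/min
The level is dropping at 845/(1458π) ≈ 0.1845 m/min.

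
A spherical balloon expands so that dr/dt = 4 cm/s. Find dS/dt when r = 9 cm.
288π cm²/s

S = 4πr²
dS/dt = dS/dr · dr/dt = 8πr · 4
At r = 9: dS/dt = 288π cm²/s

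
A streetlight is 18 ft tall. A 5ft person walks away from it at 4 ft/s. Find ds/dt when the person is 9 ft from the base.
20/13 ft/s

By similar triangles: 18/(x+s) = 5/s
Solving: s = 5x/13
ds/dt = 5/13 · dx/dt = 5/13 · 4 = 20/13 ft/s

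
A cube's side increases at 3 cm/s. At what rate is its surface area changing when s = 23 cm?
828 cm²/s

A = 6s²
dA/dt = 12s · ds/dt = 12·23·3 = 828 cm²/s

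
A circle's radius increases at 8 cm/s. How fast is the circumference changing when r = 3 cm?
16π cm/s

C = 2πr
dC/dt = 2π · dr/dt = 2π · 8 = 16π cm/s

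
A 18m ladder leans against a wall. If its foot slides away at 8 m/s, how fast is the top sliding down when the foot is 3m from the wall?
8√35/35 ≈ 1.352 m/s

x² + y² = 18²
2x·dx/dt + 2y·dy/dt = 0
dy/dt = -x/y · dx/dt = -3/(3√35) · 8 = -8√35/35 m/s
The top is descending at 8√35/35 ≈ 1.352 m/s.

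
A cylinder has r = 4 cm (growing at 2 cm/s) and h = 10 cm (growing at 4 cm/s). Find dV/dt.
224π cm³/s

V = πr²h
dV/dt = 2πrh·dr/dt + πr²·dh/dt
= 2π(4)(10)(2) + π(4)²(4)
= 224π cm³/s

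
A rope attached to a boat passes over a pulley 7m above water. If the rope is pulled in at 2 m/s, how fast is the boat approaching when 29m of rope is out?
29√22/66 ≈ 2.061 m/s

rope² = x² + 7²
x = √(29² - 7²) = 6√22
dx/dt = (rope/x) · d(rope)/dt = (29/(6√22)) · (-2) = -29√22/66 m/s
The boat approaches at 29√22/66 ≈ 2.061 m/s.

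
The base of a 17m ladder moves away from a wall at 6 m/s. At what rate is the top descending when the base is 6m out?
36√253/253 ≈ 2.263 m/s

x² + y² = 17²
2x·dx/dt + 2y·dy/dt = 0
dy/dt = -x/y · dx/dt = -6/√253 · 6 = -36√253/253 m/s
The top is descending at 36√253/253 ≈ 2.263 m/s.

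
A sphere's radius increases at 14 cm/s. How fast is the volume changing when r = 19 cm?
20216π cm³/s

V = (4/3)πr³
dV/dt = dV/dr · dr/dt = 4πr² · 14
At r = 19: dV/dt = 20216π cm³/s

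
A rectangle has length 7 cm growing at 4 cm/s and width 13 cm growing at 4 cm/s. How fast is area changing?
80 cm²/s

A = lw
dA/dt = w·dl/dt + l·dw/dt = 13·4 + 7·4 = 80 cm²/s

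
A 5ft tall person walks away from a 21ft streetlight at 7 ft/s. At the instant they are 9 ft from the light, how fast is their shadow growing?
35/16 ft/s

By similar triangles: 21/(x+s) = 5/s
Solving: s = 5x/16
ds/dt = 5/16 · dx/dt = 5/16 · 7 = 35/16 ft/s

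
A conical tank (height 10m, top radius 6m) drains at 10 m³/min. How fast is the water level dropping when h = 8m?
125/(288π) ≈ 0.1382 m/min

r/h = 6/10, so r = (3/5)h
V = (1/3)πr²h = (1/3)π((3/5)h)²h = (3/25)πh³
dV/dh = (9/25)πh²
dh/dt = (dV/dt)/(dV/dh) = -10/((9/25)π·8²) = -125/(288π) m/min
The level is dropping at 125/(288π) ≈ 0.1382 m/min.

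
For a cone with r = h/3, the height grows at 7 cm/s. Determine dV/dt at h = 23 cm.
3703π/9 cm³/s

V = (1/3)π(h/3)²h = πh³/27
dV/dt = πh²/9 · 7
At h = 23: dV/dt = 3703π/9 cm³/s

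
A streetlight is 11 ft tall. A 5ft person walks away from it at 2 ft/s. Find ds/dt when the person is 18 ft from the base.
5/3 ft/s

By similar triangles: 11/(x+s) = 5/s
Solving: s = 5x/6
ds/dt = 5/6 · dx/dt = 5/6 · 2 = 5/3 ft/s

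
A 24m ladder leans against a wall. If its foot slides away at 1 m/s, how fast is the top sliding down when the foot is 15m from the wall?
5√39/39 ≈ 0.8006 m/s

x² + y² = 24²
2x·dx/dt + 2y·dy/dt = 0
dy/dt = -x/y · dx/dt = -15/(3√39) · 1 = -5√39/39 m/s
The top is descending at 5√39/39 ≈ 0.8006 m/s.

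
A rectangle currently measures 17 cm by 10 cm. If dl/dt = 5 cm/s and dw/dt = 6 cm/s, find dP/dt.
22 cm/s

P = 2(l + w)
dP/dt = 2(dl/dt + dw/dt) = 2(5 + 6) = 22 cm/s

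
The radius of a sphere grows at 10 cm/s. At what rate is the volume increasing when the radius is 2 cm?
160π cm³/s

V = (4/3)πr³
dV/dt = dV/dr · dr/dt = 4πr² · 10
At r = 2: dV/dt = 160π cm³/s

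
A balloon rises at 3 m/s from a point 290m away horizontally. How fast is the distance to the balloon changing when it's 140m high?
42√1037/1037 ≈ 1.304 m/s

z² = 290² + y²
z = √(290² + 140²) = 10√1037
dz/dt = y/z · dy/dt = 140/(10√1037) · 3 = 42√1037/1037 ≈ 1.304 m/s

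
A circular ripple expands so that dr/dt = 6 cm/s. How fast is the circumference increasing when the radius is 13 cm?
12π cm/s

C = 2πr
dC/dt = 2π · dr/dt = 2π · 6 = 12π cm/s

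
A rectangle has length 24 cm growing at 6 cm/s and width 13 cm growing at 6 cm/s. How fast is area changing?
222 cm²/s

A = lw
dA/dt = w·dl/dt + l·dw/dt = 13·6 + 24·6 = 222 cm²/s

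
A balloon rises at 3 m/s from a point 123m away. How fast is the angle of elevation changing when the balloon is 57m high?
0.020078 rad/s

tan(θ) = y/123
sec²(θ) · dθ/dt = (1/123) · dy/dt
dθ/dt = cos²(θ)/123 · 3 = 123/(123² + 57²) · 3
dθ/dt = 0.020078 rad/s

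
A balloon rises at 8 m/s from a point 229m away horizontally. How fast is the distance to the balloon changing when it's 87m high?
348√60010/30005 ≈ 2.841 m/s

z² = 229² + y²
z = √(229² + 87²) = √60010
dz/dt = y/z · dy/dt = 87/√60010 · 8 = 348√60010/30005 ≈ 2.841 m/s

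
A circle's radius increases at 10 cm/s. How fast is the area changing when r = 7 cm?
140π cm²/s

A = πr²
dA/dt = 2πr · dr/dt = 2π(7)(10) = 140π cm²/s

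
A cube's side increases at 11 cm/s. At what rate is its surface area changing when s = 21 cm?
2772 cm²/s

A = 6s²
dA/dt = 12s · ds/dt = 12·21·11 = 2772 cm²/s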